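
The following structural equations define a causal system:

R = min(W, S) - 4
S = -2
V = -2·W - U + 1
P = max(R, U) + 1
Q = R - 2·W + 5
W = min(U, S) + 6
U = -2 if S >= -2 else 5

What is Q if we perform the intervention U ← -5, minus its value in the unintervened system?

do(U=-5) replaces the equation U = -2 if S >= -2 else 5 with the constant U = -5.
W = min(U, S) + 6  [with U=-5, S=-2]  = 1
R = min(W, S) - 4  [with W=1, S=-2]  = -6
Q = R - 2·W + 5  [with R=-6, W=1]  = -3
Without intervention: U = -2 if S >= -2 else 5  [with S=-2]  = -2; W = min(U, S) + 6  [with U=-2, S=-2]  = 4; R = min(W, S) - 4  [with W=4, S=-2]  = -6; Q = R - 2·W + 5  [with R=-6, W=4]  = -9.
Change = -3 − (-9) = 6.

6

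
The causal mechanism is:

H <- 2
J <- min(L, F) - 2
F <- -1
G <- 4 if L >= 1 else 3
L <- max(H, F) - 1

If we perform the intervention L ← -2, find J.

-4

The intervention breaks the incoming arrows to L: L <- max(H, F) - 1 no longer applies, and L = -2.
J = min(L, F) - 2  [with L=-2, F=-1]  = -4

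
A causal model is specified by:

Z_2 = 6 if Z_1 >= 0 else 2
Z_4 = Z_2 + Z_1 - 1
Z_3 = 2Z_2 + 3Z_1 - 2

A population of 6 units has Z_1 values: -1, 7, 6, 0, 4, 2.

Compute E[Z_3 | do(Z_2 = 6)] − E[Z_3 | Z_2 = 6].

-2.4

Every unit gets Z_2=6 under the intervention. Z_3 values become 7, 31, 28, 10, 22, 16; E[Z_3|do(Z_2=6)] = 19.
Observing Z_2=6 restricts to units where Z_2's equation naturally yields 6: Z_1 ∈ {7, 6, 0, 4, 2}. In that subpopulation Z_3 = 31, 28, 10, 22, 16, mean 21.4.
Difference = 19 − 21.4 = -2.4.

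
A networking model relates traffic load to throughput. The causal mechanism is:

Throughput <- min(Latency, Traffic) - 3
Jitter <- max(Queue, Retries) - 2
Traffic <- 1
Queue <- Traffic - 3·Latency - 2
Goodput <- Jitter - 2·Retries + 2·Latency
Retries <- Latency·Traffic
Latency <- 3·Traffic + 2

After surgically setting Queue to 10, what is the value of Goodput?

The intervention breaks the incoming arrows to Queue: Queue <- Traffic - 3·Latency - 2 no longer applies, and Queue = 10.
Latency = 3·Traffic + 2  [with Traffic=1]  = 5
Retries = Latency·Traffic  [with Latency=5, Traffic=1]  = 5
Jitter = max(Queue, Retries) - 2  [with Queue=10, Retries=5]  = 8
Goodput = Jitter - 2·Retries + 2·Latency  [with Jitter=8, Retries=5, Latency=5]  = 8

8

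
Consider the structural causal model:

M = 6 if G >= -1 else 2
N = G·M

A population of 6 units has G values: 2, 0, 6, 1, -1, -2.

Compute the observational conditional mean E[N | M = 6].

E[N|M=6] averages over only the 5 units with M=6 (G = 2, 0, 6, 1, -1): N = 12, 0, 36, 6, -6, mean 9.6.

9.6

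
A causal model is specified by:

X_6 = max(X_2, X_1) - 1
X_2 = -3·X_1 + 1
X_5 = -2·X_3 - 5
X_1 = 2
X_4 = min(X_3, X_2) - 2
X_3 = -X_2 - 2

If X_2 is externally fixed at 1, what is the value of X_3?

-3

The intervention breaks the incoming arrows to X_2: X_2 = -3·X_1 + 1 no longer applies, and X_2 = 1.
X_3 = -X_2 - 2  [with X_2=1]  = -3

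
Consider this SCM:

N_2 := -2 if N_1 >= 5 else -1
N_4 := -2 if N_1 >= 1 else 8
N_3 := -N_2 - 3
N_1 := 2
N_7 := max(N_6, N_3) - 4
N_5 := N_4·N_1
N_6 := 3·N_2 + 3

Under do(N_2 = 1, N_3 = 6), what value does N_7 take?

Under do(N_2 = 1, N_3 = 6), each intervened variable's structural equation is replaced by its fixed value.
N_6 = 3·N_2 + 3  [with N_2=1]  = 6
N_7 = max(N_6, N_3) - 4  [with N_6=6, N_3=6]  = 2

2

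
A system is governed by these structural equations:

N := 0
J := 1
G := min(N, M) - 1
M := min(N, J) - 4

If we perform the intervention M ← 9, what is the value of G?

-1

The intervention breaks the incoming arrows to M: M := min(N, J) - 4 no longer applies, and M = 9.
G = min(N, M) - 1  [with N=0, M=9]  = -1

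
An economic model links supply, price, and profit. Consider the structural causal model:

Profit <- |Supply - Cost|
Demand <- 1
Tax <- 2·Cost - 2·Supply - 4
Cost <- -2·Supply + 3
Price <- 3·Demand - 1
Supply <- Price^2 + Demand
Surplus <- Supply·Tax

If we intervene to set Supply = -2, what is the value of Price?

2

Under do(Supply=-2), the mechanism Supply <- Price^2 + Demand is discarded; Supply is fixed at -2.
Since Price is not a descendant of the intervened variable, it is unaffected.
Price = 3·Demand - 1  [with Demand=1]  = 2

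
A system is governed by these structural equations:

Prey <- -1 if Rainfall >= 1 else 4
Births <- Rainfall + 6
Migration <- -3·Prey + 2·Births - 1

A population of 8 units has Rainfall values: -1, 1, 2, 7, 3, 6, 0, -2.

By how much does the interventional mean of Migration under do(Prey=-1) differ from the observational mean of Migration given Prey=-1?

-3.6

The intervention sets Prey=-1 in all 8 units regardless of Rainfall. Recomputing Migration per unit gives 12, 16, 18, 28, 20, 26, 14, 10; average 18.
E[Migration|Prey=-1] averages over only the 5 units with Prey=-1 (Rainfall = 1, 2, 7, 3, 6): Migration = 16, 18, 28, 20, 26, mean 21.6.
Difference = 18 − 21.6 = -3.6.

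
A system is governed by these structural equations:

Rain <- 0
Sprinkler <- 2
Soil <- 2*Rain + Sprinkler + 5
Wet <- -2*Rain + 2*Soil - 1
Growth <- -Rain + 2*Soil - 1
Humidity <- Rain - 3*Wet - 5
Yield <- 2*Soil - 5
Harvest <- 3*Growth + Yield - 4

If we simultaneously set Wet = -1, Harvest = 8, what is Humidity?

The joint intervention fixes Wet = -1, Harvest = 8, removing each variable's own equation.
Humidity = Rain - 3*Wet - 5  [with Rain=0, Wet=-1]  = -2

-2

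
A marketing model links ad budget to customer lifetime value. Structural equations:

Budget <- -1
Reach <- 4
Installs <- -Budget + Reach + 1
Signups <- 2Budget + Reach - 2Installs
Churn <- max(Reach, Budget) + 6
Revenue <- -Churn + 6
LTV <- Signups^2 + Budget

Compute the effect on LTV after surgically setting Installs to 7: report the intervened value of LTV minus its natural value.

The intervention breaks the incoming arrows to Installs: Installs <- -Budget + Reach + 1 no longer applies, and Installs = 7.
Signups = 2Budget + Reach - 2Installs  [with Budget=-1, Reach=4, Installs=7]  = -12
LTV = Signups^2 + Budget  [with Signups=-12, Budget=-1]  = 143
Without intervention: Installs = -Budget + Reach + 1  [with Budget=-1, Reach=4]  = 6; Signups = 2Budget + Reach - 2Installs  [with Budget=-1, Reach=4, Installs=6]  = -10; LTV = Signups^2 + Budget  [with Signups=-10, Budget=-1]  = 99.
Change = 143 − 99 = 44.

44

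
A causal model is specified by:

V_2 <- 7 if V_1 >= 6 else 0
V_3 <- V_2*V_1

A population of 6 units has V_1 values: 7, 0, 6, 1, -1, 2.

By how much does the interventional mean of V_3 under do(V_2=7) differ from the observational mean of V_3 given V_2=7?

do(V_2=7) breaks V_2's dependence on V_1. With V_2=7 fixed, V_3 across the units is 49, 0, 42, 7, -7, 14, mean 17.5.
Observing V_2=7 restricts to units where V_2's equation naturally yields 7: V_1 ∈ {7, 6}. In that subpopulation V_3 = 49, 42, mean 45.5.
Difference = 17.5 − 45.5 = -28.

-28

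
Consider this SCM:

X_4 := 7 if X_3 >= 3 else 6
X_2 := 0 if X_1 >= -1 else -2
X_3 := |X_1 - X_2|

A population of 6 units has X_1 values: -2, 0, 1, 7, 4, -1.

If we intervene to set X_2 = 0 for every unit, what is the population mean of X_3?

Every unit gets X_2=0 under the intervention. X_3 values become 2, 0, 1, 7, 4, 1; E[X_3|do(X_2=0)] = 2.5.

2.5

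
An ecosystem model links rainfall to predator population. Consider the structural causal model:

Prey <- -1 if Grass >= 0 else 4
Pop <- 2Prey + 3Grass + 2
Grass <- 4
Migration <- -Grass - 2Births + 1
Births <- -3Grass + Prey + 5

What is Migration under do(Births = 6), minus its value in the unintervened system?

The intervention breaks the incoming arrows to Births: Births <- -3Grass + Prey + 5 no longer applies, and Births = 6.
Migration = -Grass - 2Births + 1  [with Grass=4, Births=6]  = -15
Without intervention: Prey = -1 if Grass >= 0 else 4  [with Grass=4]  = -1; Births = -3Grass + Prey + 5  [with Grass=4, Prey=-1]  = -8; Migration = -Grass - 2Births + 1  [with Grass=4, Births=-8]  = 13.
Change = -15 − 13 = -28.

-28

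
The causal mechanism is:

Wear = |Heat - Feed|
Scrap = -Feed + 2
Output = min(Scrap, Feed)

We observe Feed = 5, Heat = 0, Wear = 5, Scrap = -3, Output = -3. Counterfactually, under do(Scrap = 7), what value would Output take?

5

Intervening sets Scrap = 7 and removes its equation (Scrap = -Feed + 2).
Output = min(Scrap, Feed)  [with Scrap=7, Feed=5]  = 5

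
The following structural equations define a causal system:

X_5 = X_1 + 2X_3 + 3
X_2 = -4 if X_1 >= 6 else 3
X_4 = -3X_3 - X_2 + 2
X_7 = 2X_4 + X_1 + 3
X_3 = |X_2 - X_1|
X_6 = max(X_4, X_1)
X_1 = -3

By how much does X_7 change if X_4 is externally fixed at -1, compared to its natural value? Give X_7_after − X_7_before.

The intervention breaks the incoming arrows to X_4: X_4 = -3X_3 - X_2 + 2 no longer applies, and X_4 = -1.
X_7 = 2X_4 + X_1 + 3  [with X_4=-1, X_1=-3]  = -2
Without intervention: X_2 = -4 if X_1 >= 6 else 3  [with X_1=-3]  = 3; X_3 = |X_2 - X_1|  [with X_2=3, X_1=-3]  = 6; X_4 = -3X_3 - X_2 + 2  [with X_3=6, X_2=3]  = -19; X_7 = 2X_4 + X_1 + 3  [with X_4=-19, X_1=-3]  = -38.
Change = -2 − (-38) = 36.

36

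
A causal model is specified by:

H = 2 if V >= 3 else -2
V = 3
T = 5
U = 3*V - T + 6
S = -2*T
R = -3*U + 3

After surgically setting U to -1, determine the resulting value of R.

6

Intervening sets U = -1 and removes its equation (U = 3*V - T + 6).
R = -3*U + 3  [with U=-1]  = 6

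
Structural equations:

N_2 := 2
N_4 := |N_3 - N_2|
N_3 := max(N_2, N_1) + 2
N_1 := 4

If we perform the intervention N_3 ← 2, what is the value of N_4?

The intervention breaks the incoming arrows to N_3: N_3 := max(N_2, N_1) + 2 no longer applies, and N_3 = 2.
N_4 = |N_3 - N_2|  [with N_3=2, N_2=2]  = 0

0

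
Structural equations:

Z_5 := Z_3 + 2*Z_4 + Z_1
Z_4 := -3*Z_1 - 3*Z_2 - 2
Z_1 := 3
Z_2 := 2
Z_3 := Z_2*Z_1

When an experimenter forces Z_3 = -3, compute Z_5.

do(Z_3=-3) replaces the equation Z_3 := Z_2*Z_1 with the constant Z_3 = -3.
Z_4 = -3*Z_1 - 3*Z_2 - 2  [with Z_1=3, Z_2=2]  = -17
Z_5 = Z_3 + 2*Z_4 + Z_1  [with Z_3=-3, Z_4=-17, Z_1=3]  = -34

-34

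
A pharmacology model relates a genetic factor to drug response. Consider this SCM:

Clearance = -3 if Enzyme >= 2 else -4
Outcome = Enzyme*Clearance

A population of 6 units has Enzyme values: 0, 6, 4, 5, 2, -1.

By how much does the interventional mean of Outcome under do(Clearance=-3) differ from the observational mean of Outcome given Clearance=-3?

4.75

Under do(Clearance=-3), Clearance's equation is replaced by Clearance=-3 for every unit. Per-unit Outcome: 0, -18, -12, -15, -6, 3. Mean = -8.
Observing Clearance=-3 restricts to units where Clearance's equation naturally yields -3: Enzyme ∈ {6, 4, 5, 2}. In that subpopulation Outcome = -18, -12, -15, -6, mean -12.75.
Difference = -8 − (-12.75) = 4.75.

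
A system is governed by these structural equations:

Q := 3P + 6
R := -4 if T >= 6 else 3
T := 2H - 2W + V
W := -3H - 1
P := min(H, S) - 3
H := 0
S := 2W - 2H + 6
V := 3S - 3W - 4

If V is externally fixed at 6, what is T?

8

The intervention breaks the incoming arrows to V: V := 3S - 3W - 4 no longer applies, and V = 6.
W = -3H - 1  [with H=0]  = -1
T = 2H - 2W + V  [with H=0, W=-1, V=6]  = 8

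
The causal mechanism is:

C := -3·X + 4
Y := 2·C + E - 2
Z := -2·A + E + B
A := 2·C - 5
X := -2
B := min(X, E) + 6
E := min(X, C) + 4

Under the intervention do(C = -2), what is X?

Under do(C=-2), the mechanism C := -3·X + 4 is discarded; C is fixed at -2.
X is not downstream of the intervention, so its value is determined by the original equations.

-2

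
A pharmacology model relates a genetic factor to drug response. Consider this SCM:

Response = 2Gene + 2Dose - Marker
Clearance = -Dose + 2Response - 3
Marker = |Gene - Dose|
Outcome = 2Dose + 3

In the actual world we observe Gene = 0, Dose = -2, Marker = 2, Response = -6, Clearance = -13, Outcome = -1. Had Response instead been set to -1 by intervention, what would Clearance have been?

Intervening sets Response = -1 and removes its equation (Response = 2Gene + 2Dose - Marker).
Clearance = -Dose + 2Response - 3  [with Dose=-2, Response=-1]  = -3

-3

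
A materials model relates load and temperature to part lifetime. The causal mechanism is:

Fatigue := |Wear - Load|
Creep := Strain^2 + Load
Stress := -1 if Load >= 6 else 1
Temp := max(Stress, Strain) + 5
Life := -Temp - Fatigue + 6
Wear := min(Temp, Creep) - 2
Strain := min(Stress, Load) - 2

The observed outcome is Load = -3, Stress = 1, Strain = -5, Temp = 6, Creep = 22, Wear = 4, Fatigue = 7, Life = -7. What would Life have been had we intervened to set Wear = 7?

Intervening sets Wear = 7 and removes its equation (Wear := min(Temp, Creep) - 2).
Stress = -1 if Load >= 6 else 1  [with Load=-3]  = 1
Strain = min(Stress, Load) - 2  [with Stress=1, Load=-3]  = -5
Temp = max(Stress, Strain) + 5  [with Stress=1, Strain=-5]  = 6
Fatigue = |Wear - Load|  [with Wear=7, Load=-3]  = 10
Life = -Temp - Fatigue + 6  [with Temp=6, Fatigue=10]  = -10

-10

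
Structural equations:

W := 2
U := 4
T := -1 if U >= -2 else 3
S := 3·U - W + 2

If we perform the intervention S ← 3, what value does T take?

-1

Under do(S=3), the mechanism S := 3·U - W + 2 is discarded; S is fixed at 3.
Since T is not a descendant of the intervened variable, it is unaffected.
T = -1 if U >= -2 else 3  [with U=4]  = -1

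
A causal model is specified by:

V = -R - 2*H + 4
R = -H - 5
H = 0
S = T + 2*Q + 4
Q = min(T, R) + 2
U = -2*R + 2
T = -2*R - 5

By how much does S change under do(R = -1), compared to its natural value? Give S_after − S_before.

-4

Under do(R=-1), the mechanism R = -H - 5 is discarded; R is fixed at -1.
T = -2*R - 5  [with R=-1]  = -3
Q = min(T, R) + 2  [with T=-3, R=-1]  = -1
S = T + 2*Q + 4  [with T=-3, Q=-1]  = -1
Without intervention: R = -H - 5  [with H=0]  = -5; T = -2*R - 5  [with R=-5]  = 5; Q = min(T, R) + 2  [with T=5, R=-5]  = -3; S = T + 2*Q + 4  [with T=5, Q=-3]  = 3.
Change = -1 − 3 = -4.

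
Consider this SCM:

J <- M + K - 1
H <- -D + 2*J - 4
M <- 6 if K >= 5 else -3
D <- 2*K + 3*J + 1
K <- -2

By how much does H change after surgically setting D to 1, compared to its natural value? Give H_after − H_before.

Intervening sets D = 1 and removes its equation (D <- 2*K + 3*J + 1).
M = 6 if K >= 5 else -3  [with K=-2]  = -3
J = M + K - 1  [with M=-3, K=-2]  = -6
H = -D + 2*J - 4  [with D=1, J=-6]  = -17
Without intervention: M = 6 if K >= 5 else -3  [with K=-2]  = -3; J = M + K - 1  [with M=-3, K=-2]  = -6; D = 2*K + 3*J + 1  [with K=-2, J=-6]  = -21; H = -D + 2*J - 4  [with D=-21, J=-6]  = 5.
Change = -17 − 5 = -22.

-22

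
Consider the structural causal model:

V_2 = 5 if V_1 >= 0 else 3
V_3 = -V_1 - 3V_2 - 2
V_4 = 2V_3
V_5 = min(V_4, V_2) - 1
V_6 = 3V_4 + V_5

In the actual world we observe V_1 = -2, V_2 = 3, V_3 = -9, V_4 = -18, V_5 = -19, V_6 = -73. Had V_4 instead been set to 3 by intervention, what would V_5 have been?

2

Intervening sets V_4 = 3 and removes its equation (V_4 = 2V_3).
V_2 = 5 if V_1 >= 0 else 3  [with V_1=-2]  = 3
V_5 = min(V_4, V_2) - 1  [with V_4=3, V_2=3]  = 2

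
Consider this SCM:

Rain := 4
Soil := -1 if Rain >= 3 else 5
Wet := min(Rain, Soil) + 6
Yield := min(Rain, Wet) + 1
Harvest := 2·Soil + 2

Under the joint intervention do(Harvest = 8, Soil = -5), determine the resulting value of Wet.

Setting Harvest = 8, Soil = -5 by intervention discards those variables' equations.
Wet = min(Rain, Soil) + 6  [with Rain=4, Soil=-5]  = 1

1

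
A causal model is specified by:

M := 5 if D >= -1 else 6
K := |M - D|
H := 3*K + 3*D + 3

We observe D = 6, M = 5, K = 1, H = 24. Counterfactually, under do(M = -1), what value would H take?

42

Under do(M=-1), the mechanism M := 5 if D >= -1 else 6 is discarded; M is fixed at -1.
K = |M - D|  [with M=-1, D=6]  = 7
H = 3*K + 3*D + 3  [with K=7, D=6]  = 42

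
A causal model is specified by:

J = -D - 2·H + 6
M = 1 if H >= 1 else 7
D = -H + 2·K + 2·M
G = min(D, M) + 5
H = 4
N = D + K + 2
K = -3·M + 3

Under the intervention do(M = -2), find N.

do(M=-2) replaces the equation M = 1 if H >= 1 else 7 with the constant M = -2.
K = -3·M + 3  [with M=-2]  = 9
D = -H + 2·K + 2·M  [with H=4, K=9, M=-2]  = 10
N = D + K + 2  [with D=10, K=9]  = 21

21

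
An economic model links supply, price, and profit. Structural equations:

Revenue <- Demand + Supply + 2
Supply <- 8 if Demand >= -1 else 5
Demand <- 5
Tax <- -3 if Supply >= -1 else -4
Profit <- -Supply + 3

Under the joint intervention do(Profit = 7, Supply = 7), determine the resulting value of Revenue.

14

Setting Profit = 7, Supply = 7 by intervention discards those variables' equations.
Revenue = Demand + Supply + 2  [with Demand=5, Supply=7]  = 14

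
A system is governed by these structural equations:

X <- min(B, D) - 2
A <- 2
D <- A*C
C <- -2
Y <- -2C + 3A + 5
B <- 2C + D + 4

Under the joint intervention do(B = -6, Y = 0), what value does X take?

-8

Setting B = -6, Y = 0 by intervention discards those variables' equations.
D = A*C  [with A=2, C=-2]  = -4
X = min(B, D) - 2  [with B=-6, D=-4]  = -8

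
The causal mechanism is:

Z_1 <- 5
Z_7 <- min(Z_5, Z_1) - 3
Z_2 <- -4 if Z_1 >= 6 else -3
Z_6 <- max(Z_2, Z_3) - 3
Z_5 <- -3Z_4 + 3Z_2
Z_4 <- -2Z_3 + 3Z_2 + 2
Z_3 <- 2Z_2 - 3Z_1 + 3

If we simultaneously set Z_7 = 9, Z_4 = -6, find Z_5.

9

Under do(Z_7 = 9, Z_4 = -6), each intervened variable's structural equation is replaced by its fixed value.
Z_2 = -4 if Z_1 >= 6 else -3  [with Z_1=5]  = -3
Z_5 = -3Z_4 + 3Z_2  [with Z_4=-6, Z_2=-3]  = 9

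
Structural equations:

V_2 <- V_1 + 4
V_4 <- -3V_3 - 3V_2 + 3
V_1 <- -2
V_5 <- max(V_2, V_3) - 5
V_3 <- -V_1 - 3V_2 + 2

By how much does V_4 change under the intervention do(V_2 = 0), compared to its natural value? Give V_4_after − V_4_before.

Under do(V_2=0), the mechanism V_2 <- V_1 + 4 is discarded; V_2 is fixed at 0.
V_3 = -V_1 - 3V_2 + 2  [with V_1=-2, V_2=0]  = 4
V_4 = -3V_3 - 3V_2 + 3  [with V_3=4, V_2=0]  = -9
Without intervention: V_2 = V_1 + 4  [with V_1=-2]  = 2; V_3 = -V_1 - 3V_2 + 2  [with V_1=-2, V_2=2]  = -2; V_4 = -3V_3 - 3V_2 + 3  [with V_3=-2, V_2=2]  = 3.
Change = -9 − 3 = -12.

-12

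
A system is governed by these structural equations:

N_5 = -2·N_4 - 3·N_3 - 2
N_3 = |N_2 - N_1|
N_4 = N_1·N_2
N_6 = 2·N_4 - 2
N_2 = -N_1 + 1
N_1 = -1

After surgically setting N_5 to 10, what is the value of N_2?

2

Under do(N_5=10), the mechanism N_5 = -2·N_4 - 3·N_3 - 2 is discarded; N_5 is fixed at 10.
No directed path runs from N_5 to N_2, so N_2 keeps its natural value.
N_2 = -N_1 + 1  [with N_1=-1]  = 2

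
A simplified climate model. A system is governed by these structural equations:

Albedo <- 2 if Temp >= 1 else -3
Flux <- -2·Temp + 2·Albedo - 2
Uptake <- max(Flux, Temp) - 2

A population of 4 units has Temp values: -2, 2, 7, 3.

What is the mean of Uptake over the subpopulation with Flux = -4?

-1.5

E[Uptake|Flux=-4] averages over only the 2 units with Flux=-4 (Temp = -2, 3): Uptake = -4, 1, mean -1.5.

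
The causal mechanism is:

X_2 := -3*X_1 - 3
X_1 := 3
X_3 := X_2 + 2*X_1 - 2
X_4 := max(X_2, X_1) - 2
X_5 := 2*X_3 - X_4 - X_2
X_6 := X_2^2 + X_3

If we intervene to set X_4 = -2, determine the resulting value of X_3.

Under do(X_4=-2), the mechanism X_4 := max(X_2, X_1) - 2 is discarded; X_4 is fixed at -2.
Since X_3 is not a descendant of the intervened variable, it is unaffected.
X_2 = -3*X_1 - 3  [with X_1=3]  = -12
X_3 = X_2 + 2*X_1 - 2  [with X_2=-12, X_1=3]  = -8

-8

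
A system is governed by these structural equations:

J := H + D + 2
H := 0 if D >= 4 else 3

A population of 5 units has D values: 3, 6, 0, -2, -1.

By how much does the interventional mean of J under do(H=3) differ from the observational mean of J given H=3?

do(H=3) breaks H's dependence on D. With H=3 fixed, J across the units is 8, 11, 5, 3, 4, mean 6.2.
Observing H=3 restricts to units where H's equation naturally yields 3: D ∈ {3, 0, -2, -1}. In that subpopulation J = 8, 5, 3, 4, mean 5.
Difference = 6.2 − 5 = 1.2.

1.2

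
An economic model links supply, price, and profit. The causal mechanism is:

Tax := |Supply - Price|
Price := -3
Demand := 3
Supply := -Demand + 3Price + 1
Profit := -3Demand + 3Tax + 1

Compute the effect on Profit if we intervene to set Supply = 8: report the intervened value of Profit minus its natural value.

do(Supply=8) replaces the equation Supply := -Demand + 3Price + 1 with the constant Supply = 8.
Tax = |Supply - Price|  [with Supply=8, Price=-3]  = 11
Profit = -3Demand + 3Tax + 1  [with Demand=3, Tax=11]  = 25
Without intervention: Supply = -Demand + 3Price + 1  [with Demand=3, Price=-3]  = -11; Tax = |Supply - Price|  [with Supply=-11, Price=-3]  = 8; Profit = -3Demand + 3Tax + 1  [with Demand=3, Tax=8]  = 16.
Change = 25 − 16 = 9.

9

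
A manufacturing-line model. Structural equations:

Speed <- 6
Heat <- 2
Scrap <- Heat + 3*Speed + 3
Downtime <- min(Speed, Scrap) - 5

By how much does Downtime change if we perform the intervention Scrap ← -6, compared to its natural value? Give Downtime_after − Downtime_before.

The intervention breaks the incoming arrows to Scrap: Scrap <- Heat + 3*Speed + 3 no longer applies, and Scrap = -6.
Downtime = min(Speed, Scrap) - 5  [with Speed=6, Scrap=-6]  = -11
Without intervention: Scrap = Heat + 3*Speed + 3  [with Heat=2, Speed=6]  = 23; Downtime = min(Speed, Scrap) - 5  [with Speed=6, Scrap=23]  = 1.
Change = -11 − 1 = -12.

-12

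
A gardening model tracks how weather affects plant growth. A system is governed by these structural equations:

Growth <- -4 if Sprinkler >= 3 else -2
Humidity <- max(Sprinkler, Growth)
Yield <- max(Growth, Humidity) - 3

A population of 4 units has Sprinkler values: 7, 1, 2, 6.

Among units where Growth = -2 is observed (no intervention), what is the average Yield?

Conditioning on Growth=-2 selects the 2 unit(s) with Sprinkler ∈ {1, 2}. Their Yield values: -2, -1. Mean = -1.5.

-1.5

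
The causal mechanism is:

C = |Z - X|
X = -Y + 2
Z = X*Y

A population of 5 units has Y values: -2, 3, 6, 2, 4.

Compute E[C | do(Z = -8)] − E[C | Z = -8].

-1.6

The intervention sets Z=-8 in all 5 units regardless of Y. Recomputing C per unit gives 12, 7, 4, 8, 6; average 7.4.
Conditioning on Z=-8 selects the 2 unit(s) with Y ∈ {-2, 4}. Their C values: 12, 6. Mean = 9.
Difference = 7.4 − 9 = -1.6.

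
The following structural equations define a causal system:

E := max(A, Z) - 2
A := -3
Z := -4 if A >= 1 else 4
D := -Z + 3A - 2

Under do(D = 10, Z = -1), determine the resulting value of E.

-3

The joint intervention fixes D = 10, Z = -1, removing each variable's own equation.
E = max(A, Z) - 2  [with A=-3, Z=-1]  = -3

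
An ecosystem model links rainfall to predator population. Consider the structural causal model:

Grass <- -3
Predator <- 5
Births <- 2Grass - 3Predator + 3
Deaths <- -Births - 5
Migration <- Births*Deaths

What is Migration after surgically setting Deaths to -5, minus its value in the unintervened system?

Intervening sets Deaths = -5 and removes its equation (Deaths <- -Births - 5).
Births = 2Grass - 3Predator + 3  [with Grass=-3, Predator=5]  = -18
Migration = Births*Deaths  [with Births=-18, Deaths=-5]  = 90
Without intervention: Births = 2Grass - 3Predator + 3  [with Grass=-3, Predator=5]  = -18; Deaths = -Births - 5  [with Births=-18]  = 13; Migration = Births*Deaths  [with Births=-18, Deaths=13]  = -234.
Change = 90 − (-234) = 324.

324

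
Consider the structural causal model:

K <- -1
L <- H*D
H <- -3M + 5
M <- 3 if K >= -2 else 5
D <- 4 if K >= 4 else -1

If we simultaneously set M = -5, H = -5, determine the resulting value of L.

Setting M = -5, H = -5 by intervention discards those variables' equations.
D = 4 if K >= 4 else -1  [with K=-1]  = -1
L = H*D  [with H=-5, D=-1]  = 5

5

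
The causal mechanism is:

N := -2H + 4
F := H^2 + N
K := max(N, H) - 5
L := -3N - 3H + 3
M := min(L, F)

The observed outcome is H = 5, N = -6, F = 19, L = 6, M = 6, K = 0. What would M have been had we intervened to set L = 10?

10

Intervening sets L = 10 and removes its equation (L := -3N - 3H + 3).
N = -2H + 4  [with H=5]  = -6
F = H^2 + N  [with H=5, N=-6]  = 19
M = min(L, F)  [with L=10, F=19]  = 10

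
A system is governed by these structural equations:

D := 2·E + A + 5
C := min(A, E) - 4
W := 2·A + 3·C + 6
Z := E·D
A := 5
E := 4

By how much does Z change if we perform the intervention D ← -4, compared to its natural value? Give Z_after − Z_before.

-88

Under do(D=-4), the mechanism D := 2·E + A + 5 is discarded; D is fixed at -4.
Z = E·D  [with E=4, D=-4]  = -16
Without intervention: D = 2·E + A + 5  [with E=4, A=5]  = 18; Z = E·D  [with E=4, D=18]  = 72.
Change = -16 − 72 = -88.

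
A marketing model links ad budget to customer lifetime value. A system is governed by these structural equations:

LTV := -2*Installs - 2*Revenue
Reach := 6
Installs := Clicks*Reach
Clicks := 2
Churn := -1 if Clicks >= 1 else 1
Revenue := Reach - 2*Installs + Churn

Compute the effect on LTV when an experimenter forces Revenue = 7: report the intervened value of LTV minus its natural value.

The intervention breaks the incoming arrows to Revenue: Revenue := Reach - 2*Installs + Churn no longer applies, and Revenue = 7.
Installs = Clicks*Reach  [with Clicks=2, Reach=6]  = 12
LTV = -2*Installs - 2*Revenue  [with Installs=12, Revenue=7]  = -38
Without intervention: Installs = Clicks*Reach  [with Clicks=2, Reach=6]  = 12; Churn = -1 if Clicks >= 1 else 1  [with Clicks=2]  = -1; Revenue = Reach - 2*Installs + Churn  [with Reach=6, Installs=12, Churn=-1]  = -19; LTV = -2*Installs - 2*Revenue  [with Installs=12, Revenue=-19]  = 14.
Change = -38 − 14 = -52.

-52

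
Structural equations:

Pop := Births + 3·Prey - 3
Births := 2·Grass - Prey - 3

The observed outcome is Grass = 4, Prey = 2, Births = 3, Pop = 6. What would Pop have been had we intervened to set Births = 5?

8

The intervention breaks the incoming arrows to Births: Births := 2·Grass - Prey - 3 no longer applies, and Births = 5.
Pop = Births + 3·Prey - 3  [with Births=5, Prey=2]  = 8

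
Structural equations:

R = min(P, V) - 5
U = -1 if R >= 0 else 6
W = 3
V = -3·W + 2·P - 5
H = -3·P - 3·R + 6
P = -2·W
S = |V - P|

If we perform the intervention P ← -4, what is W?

3

Under do(P=-4), the mechanism P = -2·W is discarded; P is fixed at -4.
W is not downstream of the intervention, so its value is determined by the original equations.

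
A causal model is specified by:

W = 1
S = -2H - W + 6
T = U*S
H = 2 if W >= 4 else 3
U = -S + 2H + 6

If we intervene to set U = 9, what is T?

Intervening sets U = 9 and removes its equation (U = -S + 2H + 6).
H = 2 if W >= 4 else 3  [with W=1]  = 3
S = -2H - W + 6  [with H=3, W=1]  = -1
T = U*S  [with U=9, S=-1]  = -9

-9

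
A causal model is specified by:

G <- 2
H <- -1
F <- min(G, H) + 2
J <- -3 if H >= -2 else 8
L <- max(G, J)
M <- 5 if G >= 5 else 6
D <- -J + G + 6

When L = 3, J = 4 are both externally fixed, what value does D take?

4

Under do(L = 3, J = 4), each intervened variable's structural equation is replaced by its fixed value.
D = -J + G + 6  [with J=4, G=2]  = 4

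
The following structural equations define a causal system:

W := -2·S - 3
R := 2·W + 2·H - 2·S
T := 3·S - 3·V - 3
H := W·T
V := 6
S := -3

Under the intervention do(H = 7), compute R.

26

The intervention breaks the incoming arrows to H: H := W·T no longer applies, and H = 7.
W = -2·S - 3  [with S=-3]  = 3
R = 2·W + 2·H - 2·S  [with W=3, H=7, S=-3]  = 26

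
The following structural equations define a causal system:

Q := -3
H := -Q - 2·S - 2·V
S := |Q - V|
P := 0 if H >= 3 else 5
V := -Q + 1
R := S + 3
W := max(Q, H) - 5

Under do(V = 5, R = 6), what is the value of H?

-23

Under do(V = 5, R = 6), each intervened variable's structural equation is replaced by its fixed value.
S = |Q - V|  [with Q=-3, V=5]  = 8
H = -Q - 2·S - 2·V  [with Q=-3, S=8, V=5]  = -23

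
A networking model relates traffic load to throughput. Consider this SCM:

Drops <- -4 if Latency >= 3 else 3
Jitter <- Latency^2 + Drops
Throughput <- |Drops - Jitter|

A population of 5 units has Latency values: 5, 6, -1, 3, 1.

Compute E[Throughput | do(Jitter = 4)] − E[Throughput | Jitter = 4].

4.2

Under do(Jitter=4), Jitter's equation is replaced by Jitter=4 for every unit. Per-unit Throughput: 8, 8, 1, 8, 1. Mean = 5.2.
Observing Jitter=4 restricts to units where Jitter's equation naturally yields 4: Latency ∈ {-1, 1}. In that subpopulation Throughput = 1, 1, mean 1.
Difference = 5.2 − 1 = 4.2.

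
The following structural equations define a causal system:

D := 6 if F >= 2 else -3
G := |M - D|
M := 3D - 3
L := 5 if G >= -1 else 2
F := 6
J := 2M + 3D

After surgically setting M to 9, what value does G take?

The intervention breaks the incoming arrows to M: M := 3D - 3 no longer applies, and M = 9.
D = 6 if F >= 2 else -3  [with F=6]  = 6
G = |M - D|  [with M=9, D=6]  = 3

3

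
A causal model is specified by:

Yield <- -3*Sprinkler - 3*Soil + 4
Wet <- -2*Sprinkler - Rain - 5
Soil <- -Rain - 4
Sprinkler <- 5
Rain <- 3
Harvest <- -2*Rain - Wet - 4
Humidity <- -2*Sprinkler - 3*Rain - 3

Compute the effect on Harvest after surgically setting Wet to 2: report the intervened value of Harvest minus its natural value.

The intervention breaks the incoming arrows to Wet: Wet <- -2*Sprinkler - Rain - 5 no longer applies, and Wet = 2.
Harvest = -2*Rain - Wet - 4  [with Rain=3, Wet=2]  = -12
Without intervention: Wet = -2*Sprinkler - Rain - 5  [with Sprinkler=5, Rain=3]  = -18; Harvest = -2*Rain - Wet - 4  [with Rain=3, Wet=-18]  = 8.
Change = -12 − 8 = -20.

-20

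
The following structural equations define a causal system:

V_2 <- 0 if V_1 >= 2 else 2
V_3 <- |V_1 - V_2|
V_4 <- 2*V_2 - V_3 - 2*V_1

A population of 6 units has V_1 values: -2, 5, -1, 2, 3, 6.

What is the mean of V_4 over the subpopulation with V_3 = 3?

Conditioning on V_3=3 selects the 2 unit(s) with V_1 ∈ {-1, 3}. Their V_4 values: 3, -9. Mean = -3.

-3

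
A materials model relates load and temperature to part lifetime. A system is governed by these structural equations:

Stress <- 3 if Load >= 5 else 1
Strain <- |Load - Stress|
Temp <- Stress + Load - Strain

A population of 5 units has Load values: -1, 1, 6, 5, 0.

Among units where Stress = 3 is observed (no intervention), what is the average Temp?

6

Observing Stress=3 restricts to units where Stress's equation naturally yields 3: Load ∈ {6, 5}. In that subpopulation Temp = 6, 6, mean 6.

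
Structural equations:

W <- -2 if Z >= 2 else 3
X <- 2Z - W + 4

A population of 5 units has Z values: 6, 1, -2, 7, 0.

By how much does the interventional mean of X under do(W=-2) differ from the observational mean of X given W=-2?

Under do(W=-2), W's equation is replaced by W=-2 for every unit. Per-unit X: 18, 8, 2, 20, 6. Mean = 10.8.
E[X|W=-2] averages over only the 2 units with W=-2 (Z = 6, 7): X = 18, 20, mean 19.
Difference = 10.8 − 19 = -8.2.

-8.2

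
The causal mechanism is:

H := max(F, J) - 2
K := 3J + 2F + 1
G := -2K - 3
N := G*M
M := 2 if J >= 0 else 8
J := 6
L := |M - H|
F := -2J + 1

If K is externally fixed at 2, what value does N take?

-14

do(K=2) replaces the equation K := 3J + 2F + 1 with the constant K = 2.
M = 2 if J >= 0 else 8  [with J=6]  = 2
G = -2K - 3  [with K=2]  = -7
N = G*M  [with G=-7, M=2]  = -14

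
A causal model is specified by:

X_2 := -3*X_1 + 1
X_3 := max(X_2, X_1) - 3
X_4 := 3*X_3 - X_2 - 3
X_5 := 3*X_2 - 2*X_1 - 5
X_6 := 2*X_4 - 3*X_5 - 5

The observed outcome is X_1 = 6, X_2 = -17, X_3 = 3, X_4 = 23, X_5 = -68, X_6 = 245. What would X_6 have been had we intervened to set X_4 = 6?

211

Under do(X_4=6), the mechanism X_4 := 3*X_3 - X_2 - 3 is discarded; X_4 is fixed at 6.
X_2 = -3*X_1 + 1  [with X_1=6]  = -17
X_5 = 3*X_2 - 2*X_1 - 5  [with X_2=-17, X_1=6]  = -68
X_6 = 2*X_4 - 3*X_5 - 5  [with X_4=6, X_5=-68]  = 211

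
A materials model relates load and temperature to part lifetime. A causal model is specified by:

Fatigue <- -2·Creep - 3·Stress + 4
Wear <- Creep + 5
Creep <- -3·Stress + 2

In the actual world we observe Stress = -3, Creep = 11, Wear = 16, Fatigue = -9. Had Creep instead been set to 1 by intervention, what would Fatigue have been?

11

Under do(Creep=1), the mechanism Creep <- -3·Stress + 2 is discarded; Creep is fixed at 1.
Fatigue = -2·Creep - 3·Stress + 4  [with Creep=1, Stress=-3]  = 11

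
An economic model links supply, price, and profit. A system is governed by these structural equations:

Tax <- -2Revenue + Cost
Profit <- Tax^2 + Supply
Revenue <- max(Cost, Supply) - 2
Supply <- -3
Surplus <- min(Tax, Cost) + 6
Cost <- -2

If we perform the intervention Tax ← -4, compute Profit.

Intervening sets Tax = -4 and removes its equation (Tax <- -2Revenue + Cost).
Profit = Tax^2 + Supply  [with Tax=-4, Supply=-3]  = 13

13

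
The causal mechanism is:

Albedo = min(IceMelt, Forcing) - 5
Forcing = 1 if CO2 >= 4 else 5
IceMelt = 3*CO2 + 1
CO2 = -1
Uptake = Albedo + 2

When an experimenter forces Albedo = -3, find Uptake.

-1

Intervening sets Albedo = -3 and removes its equation (Albedo = min(IceMelt, Forcing) - 5).
Uptake = Albedo + 2  [with Albedo=-3]  = -1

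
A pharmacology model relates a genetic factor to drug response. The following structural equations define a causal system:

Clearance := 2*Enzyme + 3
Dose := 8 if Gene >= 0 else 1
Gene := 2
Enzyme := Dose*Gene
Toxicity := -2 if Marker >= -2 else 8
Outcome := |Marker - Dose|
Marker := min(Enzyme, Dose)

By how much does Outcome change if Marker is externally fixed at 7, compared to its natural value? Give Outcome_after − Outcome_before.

The intervention breaks the incoming arrows to Marker: Marker := min(Enzyme, Dose) no longer applies, and Marker = 7.
Dose = 8 if Gene >= 0 else 1  [with Gene=2]  = 8
Outcome = |Marker - Dose|  [with Marker=7, Dose=8]  = 1
Without intervention: Dose = 8 if Gene >= 0 else 1  [with Gene=2]  = 8; Enzyme = Dose*Gene  [with Dose=8, Gene=2]  = 16; Marker = min(Enzyme, Dose)  [with Enzyme=16, Dose=8]  = 8; Outcome = |Marker - Dose|  [with Marker=8, Dose=8]  = 0.
Change = 1 − 0 = 1.

1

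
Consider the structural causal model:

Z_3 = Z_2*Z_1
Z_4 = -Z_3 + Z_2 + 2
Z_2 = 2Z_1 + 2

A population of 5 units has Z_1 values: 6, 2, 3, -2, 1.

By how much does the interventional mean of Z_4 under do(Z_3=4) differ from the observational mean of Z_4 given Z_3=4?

do(Z_3=4) breaks Z_3's dependence on Z_1. With Z_3=4 fixed, Z_4 across the units is 12, 4, 6, -4, 2, mean 4.
Observing Z_3=4 restricts to units where Z_3's equation naturally yields 4: Z_1 ∈ {-2, 1}. In that subpopulation Z_4 = -4, 2, mean -1.
Difference = 4 − (-1) = 5.

5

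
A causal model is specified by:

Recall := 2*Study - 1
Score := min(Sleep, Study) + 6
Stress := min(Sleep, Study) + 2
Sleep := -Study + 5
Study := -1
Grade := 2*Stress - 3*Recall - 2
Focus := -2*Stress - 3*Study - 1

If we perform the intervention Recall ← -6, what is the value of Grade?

Intervening sets Recall = -6 and removes its equation (Recall := 2*Study - 1).
Sleep = -Study + 5  [with Study=-1]  = 6
Stress = min(Sleep, Study) + 2  [with Sleep=6, Study=-1]  = 1
Grade = 2*Stress - 3*Recall - 2  [with Stress=1, Recall=-6]  = 18

18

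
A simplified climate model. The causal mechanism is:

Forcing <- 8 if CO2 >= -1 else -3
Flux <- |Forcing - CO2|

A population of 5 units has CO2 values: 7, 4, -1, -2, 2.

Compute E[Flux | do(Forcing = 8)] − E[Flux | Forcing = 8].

The intervention sets Forcing=8 in all 5 units regardless of CO2. Recomputing Flux per unit gives 1, 4, 9, 10, 6; average 6.
Observing Forcing=8 restricts to units where Forcing's equation naturally yields 8: CO2 ∈ {7, 4, -1, 2}. In that subpopulation Flux = 1, 4, 9, 6, mean 5.
Difference = 6 − 5 = 1.

1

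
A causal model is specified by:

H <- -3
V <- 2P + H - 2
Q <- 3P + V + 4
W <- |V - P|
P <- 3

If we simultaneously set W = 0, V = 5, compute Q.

Under do(W = 0, V = 5), each intervened variable's structural equation is replaced by its fixed value.
Q = 3P + V + 4  [with P=3, V=5]  = 18

18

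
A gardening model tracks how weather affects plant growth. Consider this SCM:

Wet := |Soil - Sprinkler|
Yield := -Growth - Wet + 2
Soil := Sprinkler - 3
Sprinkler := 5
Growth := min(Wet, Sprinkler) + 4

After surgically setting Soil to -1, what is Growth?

Under do(Soil=-1), the mechanism Soil := Sprinkler - 3 is discarded; Soil is fixed at -1.
Wet = |Soil - Sprinkler|  [with Soil=-1, Sprinkler=5]  = 6
Growth = min(Wet, Sprinkler) + 4  [with Wet=6, Sprinkler=5]  = 9

9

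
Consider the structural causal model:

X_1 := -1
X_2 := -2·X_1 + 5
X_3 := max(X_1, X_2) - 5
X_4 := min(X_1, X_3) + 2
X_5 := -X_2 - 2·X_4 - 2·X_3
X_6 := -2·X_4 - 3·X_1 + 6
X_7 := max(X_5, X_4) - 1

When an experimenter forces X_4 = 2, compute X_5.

Intervening sets X_4 = 2 and removes its equation (X_4 := min(X_1, X_3) + 2).
X_2 = -2·X_1 + 5  [with X_1=-1]  = 7
X_3 = max(X_1, X_2) - 5  [with X_1=-1, X_2=7]  = 2
X_5 = -X_2 - 2·X_4 - 2·X_3  [with X_2=7, X_4=2, X_3=2]  = -15

-15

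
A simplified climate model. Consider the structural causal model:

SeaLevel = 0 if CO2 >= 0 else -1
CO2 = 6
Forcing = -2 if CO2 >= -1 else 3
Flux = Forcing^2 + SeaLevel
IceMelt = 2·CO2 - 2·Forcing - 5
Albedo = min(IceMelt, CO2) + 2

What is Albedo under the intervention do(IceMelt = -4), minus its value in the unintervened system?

The intervention breaks the incoming arrows to IceMelt: IceMelt = 2·CO2 - 2·Forcing - 5 no longer applies, and IceMelt = -4.
Albedo = min(IceMelt, CO2) + 2  [with IceMelt=-4, CO2=6]  = -2
Without intervention: Forcing = -2 if CO2 >= -1 else 3  [with CO2=6]  = -2; IceMelt = 2·CO2 - 2·Forcing - 5  [with CO2=6, Forcing=-2]  = 11; Albedo = min(IceMelt, CO2) + 2  [with IceMelt=11, CO2=6]  = 8.
Change = -2 − 8 = -10.

-10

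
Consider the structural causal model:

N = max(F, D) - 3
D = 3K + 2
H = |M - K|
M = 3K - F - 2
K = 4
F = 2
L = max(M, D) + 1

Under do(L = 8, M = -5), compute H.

The joint intervention fixes L = 8, M = -5, removing each variable's own equation.
H = |M - K|  [with M=-5, K=4]  = 9

9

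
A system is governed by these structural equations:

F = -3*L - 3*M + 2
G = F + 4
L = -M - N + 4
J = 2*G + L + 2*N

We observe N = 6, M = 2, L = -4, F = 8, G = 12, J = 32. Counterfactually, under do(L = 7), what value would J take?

-23

The intervention breaks the incoming arrows to L: L = -M - N + 4 no longer applies, and L = 7.
F = -3*L - 3*M + 2  [with L=7, M=2]  = -25
G = F + 4  [with F=-25]  = -21
J = 2*G + L + 2*N  [with G=-21, L=7, N=6]  = -23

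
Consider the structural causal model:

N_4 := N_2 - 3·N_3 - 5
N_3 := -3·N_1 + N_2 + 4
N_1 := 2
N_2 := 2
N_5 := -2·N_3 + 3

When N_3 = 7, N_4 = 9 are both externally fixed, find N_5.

Setting N_3 = 7, N_4 = 9 by intervention discards those variables' equations.
N_5 = -2·N_3 + 3  [with N_3=7]  = -11

-11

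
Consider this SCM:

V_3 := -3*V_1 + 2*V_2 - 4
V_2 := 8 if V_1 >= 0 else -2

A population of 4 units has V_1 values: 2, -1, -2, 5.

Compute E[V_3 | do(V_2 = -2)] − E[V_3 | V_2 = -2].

do(V_2=-2) breaks V_2's dependence on V_1. With V_2=-2 fixed, V_3 across the units is -14, -5, -2, -23, mean -11.
Conditioning on V_2=-2 selects the 2 unit(s) with V_1 ∈ {-1, -2}. Their V_3 values: -5, -2. Mean = -3.5.
Difference = -11 − (-3.5) = -7.5.

-7.5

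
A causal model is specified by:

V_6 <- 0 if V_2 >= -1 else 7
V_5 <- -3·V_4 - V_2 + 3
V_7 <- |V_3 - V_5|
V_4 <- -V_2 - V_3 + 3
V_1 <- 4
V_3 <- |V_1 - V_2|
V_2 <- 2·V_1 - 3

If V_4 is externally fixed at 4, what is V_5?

Intervening sets V_4 = 4 and removes its equation (V_4 <- -V_2 - V_3 + 3).
V_2 = 2·V_1 - 3  [with V_1=4]  = 5
V_5 = -3·V_4 - V_2 + 3  [with V_4=4, V_2=5]  = -14

-14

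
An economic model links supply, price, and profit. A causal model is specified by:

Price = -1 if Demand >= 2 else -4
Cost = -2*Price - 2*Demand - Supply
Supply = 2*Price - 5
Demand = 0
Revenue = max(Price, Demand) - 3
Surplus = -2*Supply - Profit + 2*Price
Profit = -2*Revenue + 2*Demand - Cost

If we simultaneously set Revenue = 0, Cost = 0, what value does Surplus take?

18

Setting Revenue = 0, Cost = 0 by intervention discards those variables' equations.
Price = -1 if Demand >= 2 else -4  [with Demand=0]  = -4
Supply = 2*Price - 5  [with Price=-4]  = -13
Profit = -2*Revenue + 2*Demand - Cost  [with Revenue=0, Demand=0, Cost=0]  = 0
Surplus = -2*Supply - Profit + 2*Price  [with Supply=-13, Profit=0, Price=-4]  = 18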